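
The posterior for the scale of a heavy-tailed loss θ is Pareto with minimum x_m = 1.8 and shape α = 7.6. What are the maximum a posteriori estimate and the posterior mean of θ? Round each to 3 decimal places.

maximum a posteriori estimate = 1.800, posterior mean = 2.073

The Pareto density is strictly decreasing on [x_m, ∞), so the mode is x_m = 1.800.
Mean = α·x_m/(α−1) = 7.6·1.8/6.6 = 2.073.
Mean > mode: the posterior has a right tail.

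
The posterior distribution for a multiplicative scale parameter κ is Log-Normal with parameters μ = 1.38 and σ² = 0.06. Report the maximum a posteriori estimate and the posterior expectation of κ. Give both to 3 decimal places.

Mode = exp(μ − σ²) = exp(1.32) = 3.743.
Mean = exp(μ + σ²/2) = exp(1.410) = 4.096.
Right-skewed posterior ⇒ mode < mean.

κ_MAP = 3.743, E[κ|data] = 4.096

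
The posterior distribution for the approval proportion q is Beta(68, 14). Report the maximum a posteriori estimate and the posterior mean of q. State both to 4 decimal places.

Mode = (68−1)/(68+14−2) = 67/80 = 0.8375.
Mean = 68/(68+14) = 68/82 = 0.8293.

maximum a posteriori estimate = 0.8375, posterior mean = 0.8293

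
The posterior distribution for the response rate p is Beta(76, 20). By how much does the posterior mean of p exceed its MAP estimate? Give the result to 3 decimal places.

Mode = (76−1)/(76+20−2) = 75/94 = 0.798.
Mean = 76/(76+20) = 76/96 = 0.792.
Difference = 0.792 − 0.798 = -0.006.
Mode > mean: the posterior has a left tail.

-0.006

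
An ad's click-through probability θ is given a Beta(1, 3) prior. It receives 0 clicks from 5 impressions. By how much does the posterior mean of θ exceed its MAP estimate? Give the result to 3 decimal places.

0.111

Posterior: Beta(1+0, 3+5) = Beta(1, 8).
Since α = 1 ≤ 1 and β > 1, the Beta density is monotone decreasing on [0,1]; the mode is at 0.
Mean = 1/(1+8) = 0.111.
Difference = 0.111 − 0.000 = 0.111.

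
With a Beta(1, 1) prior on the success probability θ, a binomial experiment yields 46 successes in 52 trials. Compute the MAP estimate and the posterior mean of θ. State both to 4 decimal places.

MAP = 0.8846, posterior mean = 0.8704

Posterior: Beta(1+46, 1+6) = Beta(47, 7).
Mode = (47−1)/(47+7−2) = 46/52 = 0.8846.
Mean = 47/(47+7) = 47/54 = 0.8704.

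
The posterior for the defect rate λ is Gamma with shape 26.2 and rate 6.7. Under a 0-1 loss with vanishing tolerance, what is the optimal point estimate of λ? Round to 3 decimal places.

Mode = (α−1)/β = 25.2/6.7 = 3.761.
Mean = α/β = 26.2/6.7 = 3.910.
This is the posterior mode — the MAP estimate.

3.761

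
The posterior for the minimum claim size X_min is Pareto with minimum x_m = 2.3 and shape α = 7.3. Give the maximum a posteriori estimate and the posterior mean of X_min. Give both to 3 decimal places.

The Pareto density is strictly decreasing on [x_m, ∞), so the mode is x_m = 2.300.
Mean = α·x_m/(α−1) = 7.3·2.3/6.3 = 2.665.
The mean is pulled above the mode by the posterior's right skew.

maximum a posteriori estimate = 2.300, posterior mean = 2.665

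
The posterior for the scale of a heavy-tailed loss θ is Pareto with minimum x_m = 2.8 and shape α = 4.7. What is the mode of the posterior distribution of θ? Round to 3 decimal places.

The Pareto density is strictly decreasing on [x_m, ∞), so the mode is x_m = 2.800.
Mean = α·x_m/(α−1) = 4.7·2.8/3.7 = 3.557.
This is the posterior mode — the MAP estimate.

2.800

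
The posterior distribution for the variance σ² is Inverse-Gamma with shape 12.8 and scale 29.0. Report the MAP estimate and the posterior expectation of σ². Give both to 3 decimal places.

Mode = β/(α+1) = 29.0/13.8 = 2.101.
Mean = β/(α−1) = 29.0/11.8 = 2.458.
Mean > mode: the posterior has a right tail.

MAP = 2.101, posterior mean = 2.458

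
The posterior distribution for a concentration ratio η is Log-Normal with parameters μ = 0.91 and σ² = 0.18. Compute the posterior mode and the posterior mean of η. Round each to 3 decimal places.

MAP = 2.075; posterior mean = 2.718

Mode = exp(μ − σ²) = exp(0.73) = 2.075.
Mean = exp(μ + σ²/2) = exp(1.000) = 2.718.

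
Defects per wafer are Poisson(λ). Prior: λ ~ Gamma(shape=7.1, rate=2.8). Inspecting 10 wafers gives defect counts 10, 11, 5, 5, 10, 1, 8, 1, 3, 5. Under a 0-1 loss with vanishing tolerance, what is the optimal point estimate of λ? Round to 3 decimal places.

Σ counts = 59. Posterior: Gamma(shape = 7.1+59 = 66.1, rate = 2.8+10 = 12.8).
Mode = (α−1)/β = 65.1/12.8 = 5.086.
Mean = α/β = 66.1/12.8 = 5.164.
This is the posterior mode — the MAP estimate.

5.086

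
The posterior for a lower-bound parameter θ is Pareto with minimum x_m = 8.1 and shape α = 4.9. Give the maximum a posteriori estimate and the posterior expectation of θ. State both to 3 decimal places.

MAP = 8.100, posterior mean = 10.177

The Pareto density is strictly decreasing on [x_m, ∞), so the mode is x_m = 8.100.
Mean = α·x_m/(α−1) = 4.9·8.1/3.9 = 10.177.
The mean is pulled above the mode by the posterior's right skew.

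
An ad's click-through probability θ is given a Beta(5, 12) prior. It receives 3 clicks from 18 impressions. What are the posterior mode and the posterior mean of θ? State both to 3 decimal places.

MAP = 0.212; posterior mean = 0.229

Posterior: Beta(5+3, 12+15) = Beta(8, 27).
Mode = (8−1)/(8+27−2) = 7/33 = 0.212.
Mean = 8/(8+27) = 8/35 = 0.229.
The posterior is right-skewed, so the mean exceeds the mode.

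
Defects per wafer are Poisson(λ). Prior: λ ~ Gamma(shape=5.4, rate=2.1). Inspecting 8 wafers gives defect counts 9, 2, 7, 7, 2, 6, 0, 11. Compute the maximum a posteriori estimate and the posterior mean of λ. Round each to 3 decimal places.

λ_MAP = 4.792, E[λ|data] = 4.891

Σ counts = 44. Posterior: Gamma(shape = 5.4+44 = 49.4, rate = 2.1+8 = 10.1).
Mode = (α−1)/β = 48.4/10.1 = 4.792.
Mean = α/β = 49.4/10.1 = 4.891.
Mean > mode: the posterior has a right tail.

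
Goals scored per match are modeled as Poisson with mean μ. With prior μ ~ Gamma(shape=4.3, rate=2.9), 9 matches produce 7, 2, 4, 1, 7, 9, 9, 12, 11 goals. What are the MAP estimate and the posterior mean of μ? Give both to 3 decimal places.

Σ counts = 62. Posterior: Gamma(shape = 4.3+62 = 66.3, rate = 2.9+9 = 11.9).
Mode = (α−1)/β = 65.3/11.9 = 5.487.
Mean = α/β = 66.3/11.9 = 5.571.
The posterior is right-skewed, so the mean exceeds the mode.

μ_MAP = 5.487, E[μ|data] = 5.571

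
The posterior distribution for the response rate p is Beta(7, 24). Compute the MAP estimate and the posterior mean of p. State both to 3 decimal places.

Mode = (7−1)/(7+24−2) = 6/29 = 0.207.
Mean = 7/(7+24) = 7/31 = 0.226.
The posterior is right-skewed, so the mean exceeds the mode.

MAP = 0.207, posterior mean = 0.226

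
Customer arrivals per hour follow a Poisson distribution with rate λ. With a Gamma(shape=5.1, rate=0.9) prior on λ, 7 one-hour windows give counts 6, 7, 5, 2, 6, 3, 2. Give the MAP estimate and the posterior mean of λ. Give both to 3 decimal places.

Σ counts = 31. Posterior: Gamma(shape = 5.1+31 = 36.1, rate = 0.9+7 = 7.9).
Mode = (α−1)/β = 35.1/7.9 = 4.443.
Mean = α/β = 36.1/7.9 = 4.570.
Mean > mode: the posterior has a right tail.

MAP = 4.443, posterior mean = 4.570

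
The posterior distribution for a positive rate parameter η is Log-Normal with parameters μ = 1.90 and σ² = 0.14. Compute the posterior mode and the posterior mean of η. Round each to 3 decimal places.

posterior mode = 5.812, posterior mean = 7.171

Mode = exp(μ − σ²) = exp(1.76) = 5.812.
Mean = exp(μ + σ²/2) = exp(1.970) = 7.171.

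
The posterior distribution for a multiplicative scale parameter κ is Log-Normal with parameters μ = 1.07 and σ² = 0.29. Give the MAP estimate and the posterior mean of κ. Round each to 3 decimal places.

MAP = 2.181; posterior mean = 3.370

Mode = exp(μ − σ²) = exp(0.78) = 2.181.
Mean = exp(μ + σ²/2) = exp(1.215) = 3.370.
The posterior is right-skewed, so the mean exceeds the mode.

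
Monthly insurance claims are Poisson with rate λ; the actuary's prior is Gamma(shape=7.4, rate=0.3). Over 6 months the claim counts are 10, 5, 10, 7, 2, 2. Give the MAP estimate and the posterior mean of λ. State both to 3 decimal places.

Σ counts = 36. Posterior: Gamma(shape = 7.4+36 = 43.4, rate = 0.3+6 = 6.3).
Mode = (α−1)/β = 42.4/6.3 = 6.730.
Mean = α/β = 43.4/6.3 = 6.889.

MAP estimate = 6.730, posterior mean = 6.889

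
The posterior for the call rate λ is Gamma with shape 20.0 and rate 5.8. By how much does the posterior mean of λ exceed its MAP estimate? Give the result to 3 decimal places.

0.172

Mode = (α−1)/β = 19.0/5.8 = 3.276.
Mean = α/β = 20.0/5.8 = 3.448.
Difference = 3.448 − 3.276 = 0.172.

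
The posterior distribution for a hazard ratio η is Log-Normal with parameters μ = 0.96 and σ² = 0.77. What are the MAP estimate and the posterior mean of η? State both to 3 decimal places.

Mode = exp(μ − σ²) = exp(0.19) = 1.209.
Mean = exp(μ + σ²/2) = exp(1.345) = 3.838.
The mean is pulled above the mode by the posterior's right skew.

η_MAP = 1.209, E[η|data] = 3.838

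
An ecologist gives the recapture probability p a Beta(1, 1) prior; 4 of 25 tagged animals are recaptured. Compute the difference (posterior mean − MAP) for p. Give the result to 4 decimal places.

0.0252

Posterior: Beta(1+4, 1+21) = Beta(5, 22).
Mode = (5−1)/(5+22−2) = 4/25 = 0.1600.
Mean = 5/(5+22) = 5/27 = 0.1852.
Difference = 0.1852 − 0.1600 = 0.0252.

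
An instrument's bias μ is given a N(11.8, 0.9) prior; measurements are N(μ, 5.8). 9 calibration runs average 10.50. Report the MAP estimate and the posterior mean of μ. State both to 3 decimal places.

Posterior for μ is Normal. Precision-weighted mean: (1/0.9·11.8 + 9/5.8·10.50) / (1/0.9 + 9/5.8) = 11.042.
A Normal posterior is symmetric, so mode = mean.

MAP estimate = 11.042, posterior mean = 11.042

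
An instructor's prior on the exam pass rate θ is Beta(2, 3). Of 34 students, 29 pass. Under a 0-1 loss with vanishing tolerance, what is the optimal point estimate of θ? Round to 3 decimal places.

0.811

Posterior: Beta(2+29, 3+5) = Beta(31, 8).
Mode = (31−1)/(31+8−2) = 30/37 = 0.811.
Mean = 31/(31+8) = 31/39 = 0.795.
This is the posterior mode — the MAP estimate.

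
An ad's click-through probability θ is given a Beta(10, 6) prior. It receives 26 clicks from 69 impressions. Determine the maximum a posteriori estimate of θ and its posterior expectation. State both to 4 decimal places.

Posterior: Beta(10+26, 6+43) = Beta(36, 49).
Mode = (36−1)/(36+49−2) = 35/83 = 0.4217.
Mean = 36/(36+49) = 36/85 = 0.4235.
The mean is pulled above the mode by the posterior's right skew.

MAP: 0.4217. Posterior mean: 0.4235.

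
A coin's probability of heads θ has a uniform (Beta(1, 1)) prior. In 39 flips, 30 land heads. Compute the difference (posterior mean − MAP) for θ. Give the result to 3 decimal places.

-0.013

Posterior: Beta(1+30, 1+9) = Beta(31, 10).
Mode = (31−1)/(31+10−2) = 30/39 = 0.769.
With a flat prior the MAP equals the MLE, 30/39.
Mean = 31/(31+10) = 31/41 = 0.756.
Difference = 0.756 − 0.769 = -0.013.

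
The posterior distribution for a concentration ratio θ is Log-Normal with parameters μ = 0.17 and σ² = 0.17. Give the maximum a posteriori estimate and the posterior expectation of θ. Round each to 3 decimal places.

Mode = exp(μ − σ²) = exp(0.00) = 1.000.
Mean = exp(μ + σ²/2) = exp(0.255) = 1.290.

maximum a posteriori estimate = 1.000, posterior expectation = 1.290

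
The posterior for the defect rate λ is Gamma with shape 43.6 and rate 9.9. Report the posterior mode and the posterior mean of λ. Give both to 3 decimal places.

Mode = (α−1)/β = 42.6/9.9 = 4.303.
Mean = α/β = 43.6/9.9 = 4.404.
Right-skewed posterior ⇒ mode < mean.

MAP = 4.303, posterior mean = 4.404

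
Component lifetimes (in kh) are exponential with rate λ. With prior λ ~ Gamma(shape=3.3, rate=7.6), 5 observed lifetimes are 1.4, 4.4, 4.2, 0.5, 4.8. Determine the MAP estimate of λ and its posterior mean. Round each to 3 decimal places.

Σ times = 15.3. Posterior: Gamma(shape = 3.3+5 = 8.3, rate = 7.6+15.3 = 22.9).
Mode = (α−1)/β = 7.3/22.9 = 0.319.
Mean = α/β = 8.3/22.9 = 0.362.
Mean > mode: the posterior has a right tail.

MAP: 0.319. Posterior mean: 0.362.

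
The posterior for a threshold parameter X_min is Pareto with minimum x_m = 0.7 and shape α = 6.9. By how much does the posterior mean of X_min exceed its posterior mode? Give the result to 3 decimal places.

The Pareto density is strictly decreasing on [x_m, ∞), so the mode is x_m = 0.700.
Mean = α·x_m/(α−1) = 6.9·0.7/5.9 = 0.819.
Difference = 0.819 − 0.700 = 0.119.

0.119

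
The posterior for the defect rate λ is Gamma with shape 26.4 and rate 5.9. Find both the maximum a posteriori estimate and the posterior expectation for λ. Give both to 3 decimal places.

Mode = (α−1)/β = 25.4/5.9 = 4.305.
Mean = α/β = 26.4/5.9 = 4.475.
Right-skewed posterior ⇒ mode < mean.

MAP: 4.305. Posterior mean: 4.475.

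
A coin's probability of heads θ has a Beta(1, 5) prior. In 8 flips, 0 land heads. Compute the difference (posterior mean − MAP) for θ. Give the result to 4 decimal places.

0.0714

Posterior: Beta(1+0, 5+8) = Beta(1, 13).
Since α = 1 ≤ 1 and β > 1, the Beta density is monotone decreasing on [0,1]; the mode is at 0.
Mean = 1/(1+13) = 0.0714.
Difference = 0.0714 − 0.0000 = 0.0714.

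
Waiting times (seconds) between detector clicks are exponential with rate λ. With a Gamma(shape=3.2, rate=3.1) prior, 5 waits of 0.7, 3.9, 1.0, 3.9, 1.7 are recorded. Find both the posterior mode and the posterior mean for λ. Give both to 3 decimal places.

Σ times = 11.2. Posterior: Gamma(shape = 3.2+5 = 8.2, rate = 3.1+11.2 = 14.3).
Mode = (α−1)/β = 7.2/14.3 = 0.503.
Mean = α/β = 8.2/14.3 = 0.573.
The mean is pulled above the mode by the posterior's right skew.

λ_MAP = 0.503, E[λ|data] = 0.573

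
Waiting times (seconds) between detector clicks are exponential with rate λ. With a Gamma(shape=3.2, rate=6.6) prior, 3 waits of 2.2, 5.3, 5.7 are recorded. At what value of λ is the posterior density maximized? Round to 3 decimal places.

Σ times = 13.2. Posterior: Gamma(shape = 3.2+3 = 6.2, rate = 6.6+13.2 = 19.8).
Mode = (α−1)/β = 5.2/19.8 = 0.263.
Mean = α/β = 6.2/19.8 = 0.313.
This is the posterior mode — the MAP estimate.

0.263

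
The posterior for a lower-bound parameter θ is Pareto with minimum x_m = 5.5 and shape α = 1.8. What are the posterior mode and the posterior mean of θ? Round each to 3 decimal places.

The Pareto density is strictly decreasing on [x_m, ∞), so the mode is x_m = 5.500.
Mean = α·x_m/(α−1) = 1.8·5.5/0.8 = 12.375.

MAP = 5.500, posterior mean = 12.375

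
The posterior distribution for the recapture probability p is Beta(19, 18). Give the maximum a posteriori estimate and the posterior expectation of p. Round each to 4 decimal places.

MAP = 0.5143; posterior mean = 0.5135

Mode = (19−1)/(19+18−2) = 18/35 = 0.5143.
Mean = 19/(19+18) = 19/37 = 0.5135.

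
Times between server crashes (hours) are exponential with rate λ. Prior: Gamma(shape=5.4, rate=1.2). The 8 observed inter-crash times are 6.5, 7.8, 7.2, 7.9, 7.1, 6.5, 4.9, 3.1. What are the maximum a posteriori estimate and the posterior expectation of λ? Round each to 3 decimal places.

MAP = 0.238; posterior mean = 0.257

Σ times = 51.0. Posterior: Gamma(shape = 5.4+8 = 13.4, rate = 1.2+51.0 = 52.2).
Mode = (α−1)/β = 12.4/52.2 = 0.238.
Mean = α/β = 13.4/52.2 = 0.257.
Right-skewed posterior ⇒ mode < mean.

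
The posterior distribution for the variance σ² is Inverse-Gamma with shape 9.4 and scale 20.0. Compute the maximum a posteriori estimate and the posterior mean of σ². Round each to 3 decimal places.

MAP = 1.923; posterior mean = 2.381

Mode = β/(α+1) = 20.0/10.4 = 1.923.
Mean = β/(α−1) = 20.0/8.4 = 2.381.
Mean > mode: the posterior has a right tail.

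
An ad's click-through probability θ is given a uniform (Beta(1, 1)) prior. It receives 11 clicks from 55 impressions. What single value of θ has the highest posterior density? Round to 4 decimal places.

0.2000

Posterior: Beta(1+11, 1+44) = Beta(12, 45).
Mode = (12−1)/(12+45−2) = 11/55 = 0.2000.
Mean = 12/(12+45) = 12/57 = 0.2105.
This is the posterior mode — the MAP estimate.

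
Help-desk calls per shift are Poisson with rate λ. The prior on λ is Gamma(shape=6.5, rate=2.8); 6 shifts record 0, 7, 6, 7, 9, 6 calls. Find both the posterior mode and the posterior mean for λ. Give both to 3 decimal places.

MAP = 4.602; posterior mean = 4.716

Σ counts = 35. Posterior: Gamma(shape = 6.5+35 = 41.5, rate = 2.8+6 = 8.8).
Mode = (α−1)/β = 40.5/8.8 = 4.602.
Mean = α/β = 41.5/8.8 = 4.716.
Mean > mode: the posterior has a right tail.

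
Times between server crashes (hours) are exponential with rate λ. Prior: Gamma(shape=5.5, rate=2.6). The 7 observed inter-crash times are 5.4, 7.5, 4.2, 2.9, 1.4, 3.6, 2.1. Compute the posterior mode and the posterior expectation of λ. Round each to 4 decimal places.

MAP = 0.3872; posterior mean = 0.4209

Σ times = 27.1. Posterior: Gamma(shape = 5.5+7 = 12.5, rate = 2.6+27.1 = 29.7).
Mode = (α−1)/β = 11.5/29.7 = 0.3872.
Mean = α/β = 12.5/29.7 = 0.4209.
The mean is pulled above the mode by the posterior's right skew.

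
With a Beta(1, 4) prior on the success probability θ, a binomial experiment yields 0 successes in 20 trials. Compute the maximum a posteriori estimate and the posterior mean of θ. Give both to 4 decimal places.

MAP = 0.0000, posterior mean = 0.0400

Posterior: Beta(1+0, 4+20) = Beta(1, 24).
Since α = 1 ≤ 1 and β > 1, the Beta density is monotone decreasing on [0,1]; the mode is at 0.
Mean = 1/(1+24) = 0.0400.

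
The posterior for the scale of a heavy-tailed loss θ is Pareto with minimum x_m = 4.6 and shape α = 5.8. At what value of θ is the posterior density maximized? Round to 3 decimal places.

4.600

The Pareto density is strictly decreasing on [x_m, ∞), so the mode is x_m = 4.600.
Mean = α·x_m/(α−1) = 5.8·4.6/4.8 = 5.558.
This is the posterior mode — the MAP estimate.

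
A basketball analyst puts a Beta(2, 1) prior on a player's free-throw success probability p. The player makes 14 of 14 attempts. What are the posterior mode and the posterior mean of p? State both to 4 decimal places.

p_MAP = 1.0000, E[p|data] = 0.9412

Posterior: Beta(2+14, 1+0) = Beta(16, 1).
Since β = 1 ≤ 1 and α > 1, the Beta density is monotone increasing on [0,1]; the mode is at 1.
Mean = 16/(16+1) = 0.9412.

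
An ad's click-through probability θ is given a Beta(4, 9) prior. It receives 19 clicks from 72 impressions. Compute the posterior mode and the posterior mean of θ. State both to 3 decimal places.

Posterior: Beta(4+19, 9+53) = Beta(23, 62).
Mode = (23−1)/(23+62−2) = 22/83 = 0.265.
Mean = 23/(23+62) = 23/85 = 0.271.
The posterior is right-skewed, so the mean exceeds the mode.

posterior mode = 0.265, posterior mean = 0.271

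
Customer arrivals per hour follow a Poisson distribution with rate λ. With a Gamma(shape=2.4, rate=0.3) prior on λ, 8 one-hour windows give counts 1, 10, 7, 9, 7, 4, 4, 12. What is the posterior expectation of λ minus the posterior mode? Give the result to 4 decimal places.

Σ counts = 54. Posterior: Gamma(shape = 2.4+54 = 56.4, rate = 0.3+8 = 8.3).
Mode = (α−1)/β = 55.4/8.3 = 6.6747.
Mean = α/β = 56.4/8.3 = 6.7952.
Difference = 6.7952 − 6.6747 = 0.1205.
The posterior is right-skewed, so the mean exceeds the mode.

0.1205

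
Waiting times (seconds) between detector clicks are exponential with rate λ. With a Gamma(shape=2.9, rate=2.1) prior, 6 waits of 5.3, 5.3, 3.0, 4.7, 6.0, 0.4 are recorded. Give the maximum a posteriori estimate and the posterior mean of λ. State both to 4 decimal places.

Σ times = 24.7. Posterior: Gamma(shape = 2.9+6 = 8.9, rate = 2.1+24.7 = 26.8).
Mode = (α−1)/β = 7.9/26.8 = 0.2948.
Mean = α/β = 8.9/26.8 = 0.3321.

MAP: 0.2948. Posterior mean: 0.3321.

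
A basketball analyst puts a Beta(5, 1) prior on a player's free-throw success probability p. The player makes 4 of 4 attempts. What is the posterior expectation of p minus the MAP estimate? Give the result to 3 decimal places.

-0.100

Posterior: Beta(5+4, 1+0) = Beta(9, 1).
Since β = 1 ≤ 1 and α > 1, the Beta density is monotone increasing on [0,1]; the mode is at 1.
Mean = 9/(9+1) = 0.900.
Difference = 0.900 − 1.000 = -0.100.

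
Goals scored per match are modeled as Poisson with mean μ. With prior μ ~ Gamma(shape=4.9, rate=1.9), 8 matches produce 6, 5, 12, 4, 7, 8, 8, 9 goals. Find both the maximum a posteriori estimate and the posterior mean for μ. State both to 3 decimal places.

maximum a posteriori estimate = 6.354, posterior mean = 6.455

Σ counts = 59. Posterior: Gamma(shape = 4.9+59 = 63.9, rate = 1.9+8 = 9.9).
Mode = (α−1)/β = 62.9/9.9 = 6.354.
Mean = α/β = 63.9/9.9 = 6.455.
Right-skewed posterior ⇒ mode < mean.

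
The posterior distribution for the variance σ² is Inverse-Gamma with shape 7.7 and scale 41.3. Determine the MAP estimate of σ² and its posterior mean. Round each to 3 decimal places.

MAP: 4.747. Posterior mean: 6.164.

Mode = β/(α+1) = 41.3/8.7 = 4.747.
Mean = β/(α−1) = 41.3/6.7 = 6.164.
The posterior is right-skewed, so the mean exceeds the mode.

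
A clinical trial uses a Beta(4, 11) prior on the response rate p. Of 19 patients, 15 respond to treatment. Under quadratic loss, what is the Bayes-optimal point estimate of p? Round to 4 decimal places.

0.5588

Posterior: Beta(4+15, 11+4) = Beta(19, 15).
Mode = (19−1)/(19+15−2) = 18/32 = 0.5625.
Mean = 19/(19+15) = 19/34 = 0.5588.
Quadratic loss ⇒ the optimal estimator is the posterior mean.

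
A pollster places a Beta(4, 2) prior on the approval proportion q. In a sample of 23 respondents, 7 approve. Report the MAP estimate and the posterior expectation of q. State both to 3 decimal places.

Posterior: Beta(4+7, 2+16) = Beta(11, 18).
Mode = (11−1)/(11+18−2) = 10/27 = 0.370.
Mean = 11/(11+18) = 11/29 = 0.379.
Right-skewed posterior ⇒ mode < mean.

MAP: 0.370. Posterior mean: 0.379.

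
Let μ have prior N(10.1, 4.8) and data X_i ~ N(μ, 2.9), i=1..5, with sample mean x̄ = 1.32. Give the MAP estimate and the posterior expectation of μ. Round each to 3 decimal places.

μ_MAP = 2.267, E[μ|data] = 2.267

Posterior for μ is Normal. Precision-weighted mean: (1/4.8·10.1 + 5/2.9·1.32) / (1/4.8 + 5/2.9) = 2.267.
A Normal posterior is symmetric, so mode = mean.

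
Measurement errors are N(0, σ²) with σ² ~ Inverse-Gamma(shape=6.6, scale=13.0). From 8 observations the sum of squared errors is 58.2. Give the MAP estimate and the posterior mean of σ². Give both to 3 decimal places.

σ²_MAP = 3.629, E[σ²|data] = 4.385

Posterior: Inverse-Gamma(shape = 6.6+8/2 = 10.6, scale = 13.0+58.2/2 = 42.1).
Mode = β/(α+1) = 42.1/11.6 = 3.629.
Mean = β/(α−1) = 42.1/9.6 = 4.385.
Mean > mode: the posterior has a right tail.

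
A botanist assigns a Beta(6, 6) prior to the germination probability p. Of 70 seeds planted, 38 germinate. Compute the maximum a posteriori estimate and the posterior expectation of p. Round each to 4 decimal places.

MAP = 0.5375, posterior mean = 0.5366

Posterior: Beta(6+38, 6+32) = Beta(44, 38).
Mode = (44−1)/(44+38−2) = 43/80 = 0.5375.
Mean = 44/(44+38) = 44/82 = 0.5366.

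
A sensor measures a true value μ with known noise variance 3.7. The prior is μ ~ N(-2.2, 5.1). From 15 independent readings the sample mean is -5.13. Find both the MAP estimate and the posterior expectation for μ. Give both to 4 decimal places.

Posterior for μ is Normal. Precision-weighted mean: (1/5.1·-2.2 + 15/3.7·-5.13) / (1/5.1 + 15/3.7) = -4.9948.
A Normal posterior is symmetric, so mode = mean.

MAP = -4.9948; posterior mean = -4.9948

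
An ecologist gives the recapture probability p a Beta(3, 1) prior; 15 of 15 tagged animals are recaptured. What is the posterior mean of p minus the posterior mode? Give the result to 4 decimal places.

-0.0526

Posterior: Beta(3+15, 1+0) = Beta(18, 1).
Since β = 1 ≤ 1 and α > 1, the Beta density is monotone increasing on [0,1]; the mode is at 1.
Mean = 18/(18+1) = 0.9474.
Difference = 0.9474 − 1.0000 = -0.0526.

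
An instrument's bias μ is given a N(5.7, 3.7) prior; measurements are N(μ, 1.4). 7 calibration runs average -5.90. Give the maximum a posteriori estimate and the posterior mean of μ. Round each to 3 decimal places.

Posterior for μ is Normal. Precision-weighted mean: (1/3.7·5.7 + 7/1.4·-5.90) / (1/3.7 + 7/1.4) = -5.305.
A Normal posterior is symmetric, so mode = mean.

MAP = -5.305, posterior mean = -5.305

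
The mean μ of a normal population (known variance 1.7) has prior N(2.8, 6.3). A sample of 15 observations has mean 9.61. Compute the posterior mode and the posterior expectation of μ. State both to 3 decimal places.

MAP: 9.490. Posterior mean: 9.490.

Posterior for μ is Normal. Precision-weighted mean: (1/6.3·2.8 + 15/1.7·9.61) / (1/6.3 + 15/1.7) = 9.490.
A Normal posterior is symmetric, so mode = mean.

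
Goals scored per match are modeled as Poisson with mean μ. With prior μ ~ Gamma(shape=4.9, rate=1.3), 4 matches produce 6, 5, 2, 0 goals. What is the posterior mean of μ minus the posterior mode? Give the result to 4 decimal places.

0.1887

Σ counts = 13. Posterior: Gamma(shape = 4.9+13 = 17.9, rate = 1.3+4 = 5.3).
Mode = (α−1)/β = 16.9/5.3 = 3.1887.
Mean = α/β = 17.9/5.3 = 3.3774.
Difference = 3.3774 − 3.1887 = 0.1887.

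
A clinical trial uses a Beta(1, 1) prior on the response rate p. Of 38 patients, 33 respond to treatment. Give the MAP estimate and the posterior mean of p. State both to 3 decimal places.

MAP = 0.868, posterior mean = 0.850

Posterior: Beta(1+33, 1+5) = Beta(34, 6).
Mode = (34−1)/(34+6−2) = 33/38 = 0.868.
Mean = 34/(34+6) = 34/40 = 0.850.
Left-skewed posterior ⇒ mean < mode.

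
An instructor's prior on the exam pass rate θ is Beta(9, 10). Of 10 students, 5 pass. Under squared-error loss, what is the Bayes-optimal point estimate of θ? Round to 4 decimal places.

0.4828

Posterior: Beta(9+5, 10+5) = Beta(14, 15).
Mode = (14−1)/(14+15−2) = 13/27 = 0.4815.
Mean = 14/(14+15) = 14/29 = 0.4828.
Squared-error loss ⇒ the optimal estimator is the posterior mean.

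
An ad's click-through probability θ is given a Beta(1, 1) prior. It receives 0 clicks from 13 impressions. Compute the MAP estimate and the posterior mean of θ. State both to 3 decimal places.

Posterior: Beta(1+0, 1+13) = Beta(1, 14).
Since α = 1 ≤ 1 and β > 1, the Beta density is monotone decreasing on [0,1]; the mode is at 0.
Mean = 1/(1+14) = 0.067.

θ_MAP = 0.000, E[θ|data] = 0.067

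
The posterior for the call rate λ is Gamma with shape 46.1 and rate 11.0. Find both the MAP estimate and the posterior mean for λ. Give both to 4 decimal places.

MAP = 4.1000; posterior mean = 4.1909

Mode = (α−1)/β = 45.1/11.0 = 4.1000.
Mean = α/β = 46.1/11.0 = 4.1909.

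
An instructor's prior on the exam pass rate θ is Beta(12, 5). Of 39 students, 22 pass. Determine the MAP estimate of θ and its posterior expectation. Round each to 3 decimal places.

Posterior: Beta(12+22, 5+17) = Beta(34, 22).
Mode = (34−1)/(34+22−2) = 33/54 = 0.611.
Mean = 34/(34+22) = 34/56 = 0.607.
The posterior is left-skewed, so the mode exceeds the mean.

MAP estimate = 0.611, posterior expectation = 0.607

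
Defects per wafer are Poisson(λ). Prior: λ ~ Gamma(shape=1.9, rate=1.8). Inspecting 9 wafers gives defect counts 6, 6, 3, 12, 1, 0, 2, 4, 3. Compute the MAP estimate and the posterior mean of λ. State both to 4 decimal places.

Σ counts = 37. Posterior: Gamma(shape = 1.9+37 = 38.9, rate = 1.8+9 = 10.8).
Mode = (α−1)/β = 37.9/10.8 = 3.5093.
Mean = α/β = 38.9/10.8 = 3.6019.
Right-skewed posterior ⇒ mode < mean.

MAP = 3.5093; posterior mean = 3.6019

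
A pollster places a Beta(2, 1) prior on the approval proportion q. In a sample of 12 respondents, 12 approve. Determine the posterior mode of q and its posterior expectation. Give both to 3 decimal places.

MAP = 1.000, posterior mean = 0.933

Posterior: Beta(2+12, 1+0) = Beta(14, 1).
Since β = 1 ≤ 1 and α > 1, the Beta density is monotone increasing on [0,1]; the mode is at 1.
Mean = 14/(14+1) = 0.933.
Left-skewed posterior ⇒ mean < mode.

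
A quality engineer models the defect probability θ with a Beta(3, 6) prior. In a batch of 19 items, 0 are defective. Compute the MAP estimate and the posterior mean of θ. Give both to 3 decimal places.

MAP = 0.077; posterior mean = 0.107

Posterior: Beta(3+0, 6+19) = Beta(3, 25).
Mode = (3−1)/(3+25−2) = 2/26 = 0.077.
Mean = 3/(3+25) = 3/28 = 0.107.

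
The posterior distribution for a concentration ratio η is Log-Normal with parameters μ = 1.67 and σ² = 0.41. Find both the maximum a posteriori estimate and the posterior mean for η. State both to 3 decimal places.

maximum a posteriori estimate = 3.525, posterior mean = 6.521

Mode = exp(μ − σ²) = exp(1.26) = 3.525.
Mean = exp(μ + σ²/2) = exp(1.875) = 6.521.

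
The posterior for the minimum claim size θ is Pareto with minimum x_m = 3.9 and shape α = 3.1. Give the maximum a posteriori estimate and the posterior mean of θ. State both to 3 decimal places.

The Pareto density is strictly decreasing on [x_m, ∞), so the mode is x_m = 3.900.
Mean = α·x_m/(α−1) = 3.1·3.9/2.1 = 5.757.

maximum a posteriori estimate = 3.900, posterior mean = 5.757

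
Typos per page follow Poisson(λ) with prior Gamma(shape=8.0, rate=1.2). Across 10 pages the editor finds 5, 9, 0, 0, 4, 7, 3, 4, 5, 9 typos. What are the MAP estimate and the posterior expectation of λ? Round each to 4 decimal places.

MAP = 4.7321; posterior mean = 4.8214

Σ counts = 46. Posterior: Gamma(shape = 8.0+46 = 54.0, rate = 1.2+10 = 11.2).
Mode = (α−1)/β = 53.0/11.2 = 4.7321.
Mean = α/β = 54.0/11.2 = 4.8214.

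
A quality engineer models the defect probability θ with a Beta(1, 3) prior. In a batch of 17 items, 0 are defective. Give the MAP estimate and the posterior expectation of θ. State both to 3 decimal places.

MAP estimate = 0.000, posterior expectation = 0.048

Posterior: Beta(1+0, 3+17) = Beta(1, 20).
Since α = 1 ≤ 1 and β > 1, the Beta density is monotone decreasing on [0,1]; the mode is at 0.
Mean = 1/(1+20) = 0.048.
The posterior is right-skewed, so the mean exceeds the mode.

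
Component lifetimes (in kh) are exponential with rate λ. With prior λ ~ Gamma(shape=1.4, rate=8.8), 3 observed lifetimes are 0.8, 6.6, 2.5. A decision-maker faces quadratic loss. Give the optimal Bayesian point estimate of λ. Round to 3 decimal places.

Σ times = 9.9. Posterior: Gamma(shape = 1.4+3 = 4.4, rate = 8.8+9.9 = 18.7).
Mode = (α−1)/β = 3.4/18.7 = 0.182.
Mean = α/β = 4.4/18.7 = 0.235.
Quadratic loss ⇒ the optimal estimator is the posterior mean.

0.235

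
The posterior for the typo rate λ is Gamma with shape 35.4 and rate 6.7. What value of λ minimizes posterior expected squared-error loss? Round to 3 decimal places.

Mode = (α−1)/β = 34.4/6.7 = 5.134.
Mean = α/β = 35.4/6.7 = 5.284.
Squared-error loss ⇒ the optimal estimator is the posterior mean.

5.284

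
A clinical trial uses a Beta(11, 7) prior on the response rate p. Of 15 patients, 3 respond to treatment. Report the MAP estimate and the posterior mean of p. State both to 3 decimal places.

MAP = 0.419; posterior mean = 0.424

Posterior: Beta(11+3, 7+12) = Beta(14, 19).
Mode = (14−1)/(14+19−2) = 13/31 = 0.419.
Mean = 14/(14+19) = 14/33 = 0.424.
Mean > mode: the posterior has a right tail.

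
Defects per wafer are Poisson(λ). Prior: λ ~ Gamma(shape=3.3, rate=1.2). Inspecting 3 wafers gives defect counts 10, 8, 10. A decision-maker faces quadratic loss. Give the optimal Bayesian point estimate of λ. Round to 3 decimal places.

Σ counts = 28. Posterior: Gamma(shape = 3.3+28 = 31.3, rate = 1.2+3 = 4.2).
Mode = (α−1)/β = 30.3/4.2 = 7.214.
Mean = α/β = 31.3/4.2 = 7.452.
Quadratic loss ⇒ the optimal estimator is the posterior mean.

7.452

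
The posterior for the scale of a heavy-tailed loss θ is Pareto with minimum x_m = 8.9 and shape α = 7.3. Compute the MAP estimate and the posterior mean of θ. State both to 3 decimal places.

The Pareto density is strictly decreasing on [x_m, ∞), so the mode is x_m = 8.900.
Mean = α·x_m/(α−1) = 7.3·8.9/6.3 = 10.313.

MAP: 8.900. Posterior mean: 10.313.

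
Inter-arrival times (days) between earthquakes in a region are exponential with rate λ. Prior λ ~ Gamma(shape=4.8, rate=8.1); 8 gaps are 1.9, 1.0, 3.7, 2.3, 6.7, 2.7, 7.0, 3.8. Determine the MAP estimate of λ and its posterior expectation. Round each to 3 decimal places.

MAP: 0.317. Posterior mean: 0.344.

Σ times = 29.1. Posterior: Gamma(shape = 4.8+8 = 12.8, rate = 8.1+29.1 = 37.2).
Mode = (α−1)/β = 11.8/37.2 = 0.317.
Mean = α/β = 12.8/37.2 = 0.344.
The posterior is right-skewed, so the mean exceeds the mode.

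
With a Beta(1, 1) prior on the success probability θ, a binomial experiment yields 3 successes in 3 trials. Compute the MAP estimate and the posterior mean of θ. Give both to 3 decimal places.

Posterior: Beta(1+3, 1+0) = Beta(4, 1).
Since β = 1 ≤ 1 and α > 1, the Beta density is monotone increasing on [0,1]; the mode is at 1.
Mean = 4/(4+1) = 0.800.

MAP = 1.000, posterior mean = 0.800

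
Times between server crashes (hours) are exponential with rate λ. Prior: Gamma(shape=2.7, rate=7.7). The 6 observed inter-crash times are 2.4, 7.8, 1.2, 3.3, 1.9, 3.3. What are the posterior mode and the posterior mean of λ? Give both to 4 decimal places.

Σ times = 19.9. Posterior: Gamma(shape = 2.7+6 = 8.7, rate = 7.7+19.9 = 27.6).
Mode = (α−1)/β = 7.7/27.6 = 0.2790.
Mean = α/β = 8.7/27.6 = 0.3152.

MAP: 0.2790. Posterior mean: 0.3152.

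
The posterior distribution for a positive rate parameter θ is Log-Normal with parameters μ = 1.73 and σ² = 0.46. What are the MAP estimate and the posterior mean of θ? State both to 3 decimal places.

MAP = 3.561, posterior mean = 7.099

Mode = exp(μ − σ²) = exp(1.27) = 3.561.
Mean = exp(μ + σ²/2) = exp(1.960) = 7.099.
Mean > mode: the posterior has a right tail.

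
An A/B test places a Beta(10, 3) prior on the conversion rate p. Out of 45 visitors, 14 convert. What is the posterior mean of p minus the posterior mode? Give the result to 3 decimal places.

Posterior: Beta(10+14, 3+31) = Beta(24, 34).
Mode = (24−1)/(24+34−2) = 23/56 = 0.411.
Mean = 24/(24+34) = 24/58 = 0.414.
Difference = 0.414 − 0.411 = 0.003.
Mean > mode: the posterior has a right tail.

0.003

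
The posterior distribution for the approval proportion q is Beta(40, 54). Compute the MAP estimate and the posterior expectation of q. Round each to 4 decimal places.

MAP: 0.4239. Posterior mean: 0.4255.

Mode = (40−1)/(40+54−2) = 39/92 = 0.4239.
Mean = 40/(40+54) = 40/94 = 0.4255.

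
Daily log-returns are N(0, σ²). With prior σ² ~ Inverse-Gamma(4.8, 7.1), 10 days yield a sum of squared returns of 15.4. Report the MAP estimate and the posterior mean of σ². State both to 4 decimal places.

MAP: 1.3704. Posterior mean: 1.6818.

Posterior: Inverse-Gamma(shape = 4.8+10/2 = 9.8, scale = 7.1+15.4/2 = 14.8).
Mode = β/(α+1) = 14.8/10.8 = 1.3704.
Mean = β/(α−1) = 14.8/8.8 = 1.6818.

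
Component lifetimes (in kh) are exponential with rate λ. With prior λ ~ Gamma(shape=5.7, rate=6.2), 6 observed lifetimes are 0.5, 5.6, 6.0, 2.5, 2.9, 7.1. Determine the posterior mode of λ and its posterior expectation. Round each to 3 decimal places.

Σ times = 24.6. Posterior: Gamma(shape = 5.7+6 = 11.7, rate = 6.2+24.6 = 30.8).
Mode = (α−1)/β = 10.7/30.8 = 0.347.
Mean = α/β = 11.7/30.8 = 0.380.
The mean is pulled above the mode by the posterior's right skew.

MAP = 0.347; posterior mean = 0.380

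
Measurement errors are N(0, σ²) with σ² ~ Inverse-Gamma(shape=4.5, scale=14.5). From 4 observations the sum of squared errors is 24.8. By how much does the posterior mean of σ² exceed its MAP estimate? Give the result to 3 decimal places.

Posterior: Inverse-Gamma(shape = 4.5+4/2 = 6.5, scale = 14.5+24.8/2 = 26.9).
Mode = β/(α+1) = 26.9/7.5 = 3.587.
Mean = β/(α−1) = 26.9/5.5 = 4.891.
Difference = 4.891 − 3.587 = 1.304.

1.304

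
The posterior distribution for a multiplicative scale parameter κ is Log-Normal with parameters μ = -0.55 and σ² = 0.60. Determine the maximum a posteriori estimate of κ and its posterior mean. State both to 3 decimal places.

Mode = exp(μ − σ²) = exp(-1.15) = 0.317.
Mean = exp(μ + σ²/2) = exp(-0.250) = 0.779.
The mean is pulled above the mode by the posterior's right skew.

MAP: 0.317. Posterior mean: 0.779.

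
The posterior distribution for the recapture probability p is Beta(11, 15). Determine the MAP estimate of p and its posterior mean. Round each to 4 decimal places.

Mode = (11−1)/(11+15−2) = 10/24 = 0.4167.
Mean = 11/(11+15) = 11/26 = 0.4231.
The mean is pulled above the mode by the posterior's right skew.

MAP = 0.4167, posterior mean = 0.4231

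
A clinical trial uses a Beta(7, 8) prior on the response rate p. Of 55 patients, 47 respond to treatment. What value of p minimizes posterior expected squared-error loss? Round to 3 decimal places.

Posterior: Beta(7+47, 8+8) = Beta(54, 16).
Mode = (54−1)/(54+16−2) = 53/68 = 0.779.
Mean = 54/(54+16) = 54/70 = 0.771.
Squared-error loss ⇒ the optimal estimator is the posterior mean.

0.771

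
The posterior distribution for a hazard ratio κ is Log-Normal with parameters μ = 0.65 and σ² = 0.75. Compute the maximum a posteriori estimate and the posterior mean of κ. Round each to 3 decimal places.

MAP: 0.905. Posterior mean: 2.787.

Mode = exp(μ − σ²) = exp(-0.10) = 0.905.
Mean = exp(μ + σ²/2) = exp(1.025) = 2.787.
The posterior is right-skewed, so the mean exceeds the mode.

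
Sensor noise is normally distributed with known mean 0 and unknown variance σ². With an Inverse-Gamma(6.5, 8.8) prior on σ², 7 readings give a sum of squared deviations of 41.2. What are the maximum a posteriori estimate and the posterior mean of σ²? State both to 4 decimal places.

maximum a posteriori estimate = 2.6727, posterior mean = 3.2667

Posterior: Inverse-Gamma(shape = 6.5+7/2 = 10.0, scale = 8.8+41.2/2 = 29.4).
Mode = β/(α+1) = 29.4/11.0 = 2.6727.
Mean = β/(α−1) = 29.4/9.0 = 3.2667.
The mean is pulled above the mode by the posterior's right skew.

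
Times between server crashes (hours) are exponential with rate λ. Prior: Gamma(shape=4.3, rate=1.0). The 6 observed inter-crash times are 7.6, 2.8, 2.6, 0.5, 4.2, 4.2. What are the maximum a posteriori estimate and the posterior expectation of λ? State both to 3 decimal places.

Σ times = 21.9. Posterior: Gamma(shape = 4.3+6 = 10.3, rate = 1.0+21.9 = 22.9).
Mode = (α−1)/β = 9.3/22.9 = 0.406.
Mean = α/β = 10.3/22.9 = 0.450.

maximum a posteriori estimate = 0.406, posterior expectation = 0.450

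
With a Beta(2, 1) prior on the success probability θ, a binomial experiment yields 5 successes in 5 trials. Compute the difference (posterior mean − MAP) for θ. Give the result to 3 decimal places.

Posterior: Beta(2+5, 1+0) = Beta(7, 1).
Since β = 1 ≤ 1 and α > 1, the Beta density is monotone increasing on [0,1]; the mode is at 1.
Mean = 7/(7+1) = 0.875.
Difference = 0.875 − 1.000 = -0.125.

-0.125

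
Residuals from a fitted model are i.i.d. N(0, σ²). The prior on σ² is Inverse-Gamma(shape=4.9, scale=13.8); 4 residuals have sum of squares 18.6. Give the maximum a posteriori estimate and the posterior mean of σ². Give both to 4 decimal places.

Posterior: Inverse-Gamma(shape = 4.9+4/2 = 6.9, scale = 13.8+18.6/2 = 23.1).
Mode = β/(α+1) = 23.1/7.9 = 2.9241.
Mean = β/(α−1) = 23.1/5.9 = 3.9153.

σ²_MAP = 2.9241, E[σ²|data] = 3.9153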